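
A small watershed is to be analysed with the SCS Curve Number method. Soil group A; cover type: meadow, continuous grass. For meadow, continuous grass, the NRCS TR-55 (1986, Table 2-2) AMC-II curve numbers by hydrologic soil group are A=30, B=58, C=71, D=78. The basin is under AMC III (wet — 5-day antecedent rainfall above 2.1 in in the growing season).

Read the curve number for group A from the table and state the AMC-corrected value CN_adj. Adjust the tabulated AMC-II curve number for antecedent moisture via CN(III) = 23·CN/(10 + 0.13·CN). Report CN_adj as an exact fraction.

CN_adj = 6900/139 ≈ 49.640

NRCS table: meadow, continuous grass, soil group A → CN(II) = 30
Wet (AMC III): CN(III) = 23·30/(10 + 0.13·30) = 690/(139/10) = 6900/139 ≈ 49.640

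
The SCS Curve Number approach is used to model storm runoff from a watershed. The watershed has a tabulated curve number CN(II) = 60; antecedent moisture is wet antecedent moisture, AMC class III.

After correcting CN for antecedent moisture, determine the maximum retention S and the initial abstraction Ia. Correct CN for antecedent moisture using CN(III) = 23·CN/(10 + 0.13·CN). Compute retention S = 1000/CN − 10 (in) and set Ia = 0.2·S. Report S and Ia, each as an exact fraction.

Adjust CN=60 to AMC III: 23·60/(10 + 0.13·60) → 1380 ÷ (89/5) = 6900/89 ≈ 77.528
Max retention: S = 1000/(6900/89) − 10 = 200/69 in (≈ 2.899 in)
Ia = 0.2S: 0.2·2.899 = 0.580 in (exactly 40/69)

S = 200/69 in ≈ 2.899 in; Ia = 40/69 in ≈ 0.580 in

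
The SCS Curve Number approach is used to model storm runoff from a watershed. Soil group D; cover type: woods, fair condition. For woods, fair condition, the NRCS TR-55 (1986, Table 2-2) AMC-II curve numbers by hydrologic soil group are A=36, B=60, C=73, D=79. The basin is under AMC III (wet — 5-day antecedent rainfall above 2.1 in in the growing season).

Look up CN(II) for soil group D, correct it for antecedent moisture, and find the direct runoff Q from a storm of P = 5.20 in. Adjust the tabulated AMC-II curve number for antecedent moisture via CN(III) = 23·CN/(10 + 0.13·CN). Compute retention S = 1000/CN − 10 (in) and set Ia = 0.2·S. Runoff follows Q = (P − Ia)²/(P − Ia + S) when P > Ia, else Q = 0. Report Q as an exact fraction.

NRCS table: woods, fair condition, soil group D → CN(II) = 79
Adjust CN=79 to AMC III: 23·79/(10 + 0.13·79) → 1817 ÷ (2027/100) = 181700/2027 ≈ 89.640
Max retention: S = 1000/(181700/2027) − 10 = 2100/1817 in (≈ 1.156 in)
Initial abstraction Ia = S/5 = (2100/1817)/5 = 420/1817 ≈ 0.231 in
Since P=5.200 > Ia=0.231: effective rainfall P−Ia = 45142/9085 in
Q: (45142/9085)² ÷ (55642/9085) = 1018900082/252753785 in (≈ 4.031 in)

Q = 1018900082/252753785 in ≈ 4.031 in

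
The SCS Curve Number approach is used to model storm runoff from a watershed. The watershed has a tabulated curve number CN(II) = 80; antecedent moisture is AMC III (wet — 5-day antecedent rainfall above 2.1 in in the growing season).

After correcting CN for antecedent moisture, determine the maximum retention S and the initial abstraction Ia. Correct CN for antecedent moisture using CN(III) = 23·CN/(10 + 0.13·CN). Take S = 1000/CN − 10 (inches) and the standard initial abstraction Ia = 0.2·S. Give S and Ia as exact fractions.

Wet (AMC III): CN(III) = 23·80/(10 + 0.13·80) = 1840/(102/5) = 4600/51 ≈ 90.196
Retention S: 1000/CN − 10 with CN=90.196 → S = 25/23 ≈ 1.087 in
Initial abstraction Ia = S/5 = (25/23)/5 = 5/23 ≈ 0.217 in

S = 25/23 in ≈ 1.087 in; Ia = 5/23 in ≈ 0.217 in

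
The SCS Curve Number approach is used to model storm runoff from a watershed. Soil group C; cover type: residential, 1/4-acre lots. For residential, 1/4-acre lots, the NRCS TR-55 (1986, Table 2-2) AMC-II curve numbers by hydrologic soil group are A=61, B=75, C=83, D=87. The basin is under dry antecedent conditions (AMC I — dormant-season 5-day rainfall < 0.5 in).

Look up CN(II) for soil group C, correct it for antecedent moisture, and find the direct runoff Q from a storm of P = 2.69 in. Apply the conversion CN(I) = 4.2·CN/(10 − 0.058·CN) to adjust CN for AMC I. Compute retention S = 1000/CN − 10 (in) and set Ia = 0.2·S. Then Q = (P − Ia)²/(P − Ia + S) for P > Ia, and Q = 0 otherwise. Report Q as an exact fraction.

NRCS table: residential, 1/4-acre lots, soil group C → CN(II) = 83
Dry (AMC I): CN(I) = 4.2·83/(10 − 0.058·83) = (1743/5)/(2593/500) = 174300/2593 ≈ 67.219
S = 1000/(174300/2593) − 10 = 8500/1743 in ≈ 4.877 in
Initial abstraction Ia = S/5 = (8500/1743)/5 = 1700/1743 ≈ 0.975 in
Since P=2.690 > Ia=0.975: effective rainfall P−Ia = 298867/174300 in
Q = (298867/174300)²/((298867/174300) + 8500/1743) = (89321483689/30380490000)/(1148867/174300) = 89321483689/200247518100 in ≈ 0.446 in

Q = 89321483689/200247518100 in ≈ 0.446 in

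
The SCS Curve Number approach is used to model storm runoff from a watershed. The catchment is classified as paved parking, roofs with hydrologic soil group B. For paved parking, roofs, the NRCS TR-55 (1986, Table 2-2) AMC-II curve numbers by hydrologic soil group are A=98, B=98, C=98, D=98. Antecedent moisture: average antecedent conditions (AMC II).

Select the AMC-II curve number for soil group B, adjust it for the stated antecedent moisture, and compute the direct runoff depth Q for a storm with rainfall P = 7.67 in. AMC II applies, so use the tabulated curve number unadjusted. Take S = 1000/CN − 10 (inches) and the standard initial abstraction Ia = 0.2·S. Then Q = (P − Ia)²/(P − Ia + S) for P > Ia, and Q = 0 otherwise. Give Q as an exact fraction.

Q = 1397488689/188076700 in ≈ 7.430 in

NRCS table: paved parking, roofs, soil group B → CN(II) = 98
CN(II) = 98; AMC II needs no correction.
Retention S: 1000/CN − 10 with CN=98.000 → S = 10/49 ≈ 0.204 in
Ia = 0.2S: 0.2·0.204 = 0.041 in (exactly 2/49)
P − Ia = 7.670 − 0.041 = 37383/4900 ≈ 7.629 in (> 0, runoff occurs)
Runoff Q = (P−Ia)²/(P−Ia+S) = (7.629)²/(7.629+0.204) = 1397488689/188076700 ≈ 7.430 in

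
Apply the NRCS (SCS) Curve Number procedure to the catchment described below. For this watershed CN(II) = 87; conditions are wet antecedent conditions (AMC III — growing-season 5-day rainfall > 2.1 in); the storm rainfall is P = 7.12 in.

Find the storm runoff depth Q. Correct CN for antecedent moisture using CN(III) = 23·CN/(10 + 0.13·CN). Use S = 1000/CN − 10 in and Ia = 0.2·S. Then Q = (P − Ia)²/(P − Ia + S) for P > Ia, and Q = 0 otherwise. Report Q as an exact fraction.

Adjust CN=87 to AMC III: 23·87/(10 + 0.13·87) → 2001 ÷ (2131/100) = 200100/2131 ≈ 93.900
S = 1000/(200100/2131) − 10 = 1300/2001 in ≈ 0.650 in
Ia = 0.2·(1300/2001) = 260/2001 in ≈ 0.130 in
Since P=7.120 > Ia=0.130: effective rainfall P−Ia = 349678/50025 in
Runoff Q = (P−Ia)²/(P−Ia+S) = (6.990)²/(6.990+0.650) = 61137351842/9559227225 ≈ 6.396 in

Q = 61137351842/9559227225 in ≈ 6.396 in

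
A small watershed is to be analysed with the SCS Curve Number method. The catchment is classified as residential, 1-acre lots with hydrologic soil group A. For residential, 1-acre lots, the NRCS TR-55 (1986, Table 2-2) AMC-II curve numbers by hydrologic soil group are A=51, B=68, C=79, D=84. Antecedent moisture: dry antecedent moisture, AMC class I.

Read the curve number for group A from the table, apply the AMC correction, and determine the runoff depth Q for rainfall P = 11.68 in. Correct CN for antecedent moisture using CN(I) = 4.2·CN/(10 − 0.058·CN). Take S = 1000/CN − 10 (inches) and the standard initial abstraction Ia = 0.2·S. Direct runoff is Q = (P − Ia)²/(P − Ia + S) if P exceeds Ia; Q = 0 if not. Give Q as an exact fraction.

Q = 184633744/109658925 in ≈ 1.684 in

NRCS table: residential, 1-acre lots, soil group A → CN(II) = 51
Adjust CN=51 to AMC I: 4.2·51/(10 − 0.058·51) → (1071/5) ÷ (3521/500) = 15300/503 ≈ 30.417
S = 1000/(15300/503) − 10 = 3500/153 in ≈ 22.876 in
Ia = 0.2·(3500/153) = 700/153 in ≈ 4.575 in
P − Ia = 11.680 − 4.575 = 27176/3825 ≈ 7.105 in (> 0, runoff occurs)
Q = (27176/3825)²/((27176/3825) + 3500/153) = (738534976/14630625)/(114676/3825) = 184633744/109658925 in ≈ 1.684 in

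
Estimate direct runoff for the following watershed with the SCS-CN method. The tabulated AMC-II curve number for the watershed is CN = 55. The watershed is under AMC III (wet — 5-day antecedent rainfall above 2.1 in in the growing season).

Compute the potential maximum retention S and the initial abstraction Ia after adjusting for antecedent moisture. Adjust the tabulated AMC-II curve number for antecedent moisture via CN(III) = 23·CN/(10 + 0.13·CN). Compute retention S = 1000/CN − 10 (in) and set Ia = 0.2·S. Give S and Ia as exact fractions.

S = 900/253 in ≈ 3.557 in; Ia = 180/253 in ≈ 0.711 in

CN(III) from CN(II)=55: (23·55)/(10 + 0.13·55) = 25300/343 ≈ 73.761
Retention S: 1000/CN − 10 with CN=73.761 → S = 900/253 ≈ 3.557 in
Ia = 0.2S: 0.2·3.557 = 0.711 in (exactly 180/253)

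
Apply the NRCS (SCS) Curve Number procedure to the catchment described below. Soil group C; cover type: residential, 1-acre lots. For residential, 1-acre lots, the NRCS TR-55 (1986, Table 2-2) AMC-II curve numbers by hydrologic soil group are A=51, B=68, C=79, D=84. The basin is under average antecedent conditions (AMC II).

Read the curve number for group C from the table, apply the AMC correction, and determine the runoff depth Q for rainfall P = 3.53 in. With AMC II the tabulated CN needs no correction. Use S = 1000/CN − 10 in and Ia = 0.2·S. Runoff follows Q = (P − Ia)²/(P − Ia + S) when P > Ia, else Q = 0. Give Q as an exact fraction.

NRCS table: residential, 1-acre lots, soil group C → CN(II) = 79
Average conditions: CN = 79 (no AMC adjustment).
Retention S: 1000/CN − 10 with CN=79.000 → S = 210/79 ≈ 2.658 in
Initial abstraction Ia = S/5 = (210/79)/5 = 42/79 ≈ 0.532 in
Excess rainfall: 3.530 − 0.532 = 2.998 in; P > Ia so Q > 0
Runoff Q = (P−Ia)²/(P−Ia+S) = (2.998)²/(2.998+2.658) = 561073969/353027300 ≈ 1.589 in

Q = 561073969/353027300 in ≈ 1.589 in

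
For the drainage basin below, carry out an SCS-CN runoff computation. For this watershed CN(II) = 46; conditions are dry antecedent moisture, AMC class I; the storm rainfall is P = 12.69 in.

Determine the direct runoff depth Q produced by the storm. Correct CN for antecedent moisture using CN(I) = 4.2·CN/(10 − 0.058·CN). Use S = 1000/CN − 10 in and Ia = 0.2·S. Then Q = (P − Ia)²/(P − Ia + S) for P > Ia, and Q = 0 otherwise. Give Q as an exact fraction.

Dry (AMC I): CN(I) = 4.2·46/(10 − 0.058·46) = (966/5)/(1833/250) = 16100/611 ≈ 26.350
S = 1000/(16100/611) − 10 = 4500/161 in ≈ 27.950 in
Ia = 0.2·(4500/161) = 900/161 in ≈ 5.590 in
Excess rainfall: 12.690 − 5.590 = 7.100 in; P > Ia so Q > 0
Q: (114309/16100)² ÷ (564309/16100) = 1451838609/1009486100 in (≈ 1.438 in)

Q = 1451838609/1009486100 in ≈ 1.438 in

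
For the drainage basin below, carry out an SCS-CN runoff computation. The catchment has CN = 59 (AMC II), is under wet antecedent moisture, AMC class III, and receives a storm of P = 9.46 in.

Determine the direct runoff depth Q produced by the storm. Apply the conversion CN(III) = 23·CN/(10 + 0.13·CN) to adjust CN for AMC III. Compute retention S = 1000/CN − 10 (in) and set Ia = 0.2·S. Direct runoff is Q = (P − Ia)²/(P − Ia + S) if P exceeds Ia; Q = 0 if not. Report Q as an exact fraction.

Adjust CN=59 to AMC III: 23·59/(10 + 0.13·59) → 1357 ÷ (1767/100) = 135700/1767 ≈ 76.797
Retention S: 1000/CN − 10 with CN=76.797 → S = 4100/1357 ≈ 3.021 in
Ia = 0.2·(4100/1357) = 820/1357 in ≈ 0.604 in
Since P=9.460 > Ia=0.604: effective rainfall P−Ia = 600861/67850 in
Q: (600861/67850)² ÷ (805861/67850) = 361033941321/54677668850 in (≈ 6.603 in)

Q = 361033941321/54677668850 in ≈ 6.603 in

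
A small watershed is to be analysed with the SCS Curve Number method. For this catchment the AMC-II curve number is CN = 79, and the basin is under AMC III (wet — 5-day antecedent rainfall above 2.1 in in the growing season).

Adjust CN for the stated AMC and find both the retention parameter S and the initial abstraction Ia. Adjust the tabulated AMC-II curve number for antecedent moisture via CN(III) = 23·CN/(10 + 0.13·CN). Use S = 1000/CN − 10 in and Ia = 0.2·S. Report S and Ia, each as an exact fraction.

CN(III) from CN(II)=79: (23·79)/(10 + 0.13·79) = 181700/2027 ≈ 89.640
Max retention: S = 1000/(181700/2027) − 10 = 2100/1817 in (≈ 1.156 in)
Initial abstraction Ia = S/5 = (2100/1817)/5 = 420/1817 ≈ 0.231 in

S = 2100/1817 in ≈ 1.156 in; Ia = 420/1817 in ≈ 0.231 in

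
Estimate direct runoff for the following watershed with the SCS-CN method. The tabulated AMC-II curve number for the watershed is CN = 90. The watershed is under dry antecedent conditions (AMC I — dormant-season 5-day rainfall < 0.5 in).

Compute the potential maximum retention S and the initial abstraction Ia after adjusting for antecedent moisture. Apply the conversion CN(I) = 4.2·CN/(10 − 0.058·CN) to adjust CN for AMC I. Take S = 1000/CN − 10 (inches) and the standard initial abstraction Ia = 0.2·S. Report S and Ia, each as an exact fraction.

S = 500/189 in ≈ 2.646 in; Ia = 100/189 in ≈ 0.529 in

Adjust CN=90 to AMC I: 4.2·90/(10 − 0.058·90) → 378 ÷ (239/50) = 18900/239 ≈ 79.079
Max retention: S = 1000/(18900/239) − 10 = 500/189 in (≈ 2.646 in)
Ia = 0.2·(500/189) = 100/189 in ≈ 0.529 in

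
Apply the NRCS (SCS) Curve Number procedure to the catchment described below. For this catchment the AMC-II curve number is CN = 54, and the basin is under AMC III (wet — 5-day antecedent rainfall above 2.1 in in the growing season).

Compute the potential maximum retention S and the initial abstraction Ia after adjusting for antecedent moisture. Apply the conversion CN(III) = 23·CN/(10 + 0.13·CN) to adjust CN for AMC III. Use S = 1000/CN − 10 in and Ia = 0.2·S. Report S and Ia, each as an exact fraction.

S = 100/27 in ≈ 3.704 in; Ia = 20/27 in ≈ 0.741 in

Wet (AMC III): CN(III) = 23·54/(10 + 0.13·54) = 1242/(851/50) = 2700/37 ≈ 72.973
Max retention: S = 1000/(2700/37) − 10 = 100/27 in (≈ 3.704 in)
Ia = 0.2·(100/27) = 20/27 in ≈ 0.741 in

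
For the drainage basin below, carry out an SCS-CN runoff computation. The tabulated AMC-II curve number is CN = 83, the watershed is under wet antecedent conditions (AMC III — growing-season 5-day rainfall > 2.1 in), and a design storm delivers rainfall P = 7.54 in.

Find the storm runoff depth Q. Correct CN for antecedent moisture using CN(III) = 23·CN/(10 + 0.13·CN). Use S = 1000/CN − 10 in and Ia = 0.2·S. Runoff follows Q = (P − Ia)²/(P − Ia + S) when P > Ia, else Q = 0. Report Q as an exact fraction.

Wet (AMC III): CN(III) = 23·83/(10 + 0.13·83) = 1909/(2079/100) = 190900/2079 ≈ 91.823
Retention S: 1000/CN − 10 with CN=91.823 → S = 1700/1909 ≈ 0.891 in
Ia = 0.2·(1700/1909) = 340/1909 in ≈ 0.178 in
P − Ia = 7.540 − 0.178 = 702693/95450 ≈ 7.362 in (> 0, runoff occurs)
Runoff Q = (P−Ia)²/(P−Ia+S) = (7.362)²/(7.362+0.891) = 493777452249/75185296850 ≈ 6.567 in

Q = 493777452249/75185296850 in ≈ 6.567 in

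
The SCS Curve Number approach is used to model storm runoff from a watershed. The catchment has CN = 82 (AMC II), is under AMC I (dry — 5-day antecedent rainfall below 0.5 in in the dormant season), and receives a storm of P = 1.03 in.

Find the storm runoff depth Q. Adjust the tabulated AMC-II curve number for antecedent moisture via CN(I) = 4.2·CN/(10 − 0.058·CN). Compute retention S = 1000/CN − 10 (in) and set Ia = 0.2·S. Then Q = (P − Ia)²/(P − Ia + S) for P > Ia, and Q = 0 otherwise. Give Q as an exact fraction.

Adjust CN=82 to AMC I: 4.2·82/(10 − 0.058·82) → (1722/5) ÷ (1311/250) = 28700/437 ≈ 65.675
S = 1000/(28700/437) − 10 = 1500/287 in ≈ 5.226 in
Initial abstraction Ia = S/5 = (1500/287)/5 = 300/287 ≈ 1.045 in
P = 1.030 ≤ Ia = 1.045 in: entire storm abstracted, Q = 0.

Q = 0 in ≈ 0.000 in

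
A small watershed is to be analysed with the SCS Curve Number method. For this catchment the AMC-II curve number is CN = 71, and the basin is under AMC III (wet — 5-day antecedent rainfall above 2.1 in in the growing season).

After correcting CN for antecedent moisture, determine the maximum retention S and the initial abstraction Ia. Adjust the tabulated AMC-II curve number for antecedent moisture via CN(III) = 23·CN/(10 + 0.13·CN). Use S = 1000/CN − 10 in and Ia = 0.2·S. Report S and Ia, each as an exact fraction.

S = 2900/1633 in ≈ 1.776 in; Ia = 580/1633 in ≈ 0.355 in

Wet (AMC III): CN(III) = 23·71/(10 + 0.13·71) = 1633/(1923/100) = 163300/1923 ≈ 84.919
S = 1000/(163300/1923) − 10 = 2900/1633 in ≈ 1.776 in
Ia = 0.2·(2900/1633) = 580/1633 in ≈ 0.355 in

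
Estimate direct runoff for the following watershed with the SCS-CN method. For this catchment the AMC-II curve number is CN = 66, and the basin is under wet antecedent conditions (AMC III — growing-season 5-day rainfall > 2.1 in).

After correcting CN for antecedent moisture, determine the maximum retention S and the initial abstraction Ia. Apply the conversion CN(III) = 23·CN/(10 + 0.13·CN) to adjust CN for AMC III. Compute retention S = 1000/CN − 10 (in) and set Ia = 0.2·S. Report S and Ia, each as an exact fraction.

Adjust CN=66 to AMC III: 23·66/(10 + 0.13·66) → 1518 ÷ (929/50) = 75900/929 ≈ 81.701
S = 1000/(75900/929) − 10 = 1700/759 in ≈ 2.240 in
Ia = 0.2·(1700/759) = 340/759 in ≈ 0.448 in

S = 1700/759 in ≈ 2.240 in; Ia = 340/759 in ≈ 0.448 in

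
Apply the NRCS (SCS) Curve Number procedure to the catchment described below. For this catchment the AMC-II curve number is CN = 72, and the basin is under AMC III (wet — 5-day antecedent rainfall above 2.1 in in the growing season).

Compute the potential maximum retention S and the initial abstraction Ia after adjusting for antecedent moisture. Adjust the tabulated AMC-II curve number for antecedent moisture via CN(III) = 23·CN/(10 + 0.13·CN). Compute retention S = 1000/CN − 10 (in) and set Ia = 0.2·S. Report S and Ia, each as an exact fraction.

S = 350/207 in ≈ 1.691 in; Ia = 70/207 in ≈ 0.338 in

Adjust CN=72 to AMC III: 23·72/(10 + 0.13·72) → 1656 ÷ (484/25) = 10350/121 ≈ 85.537
Max retention: S = 1000/(10350/121) − 10 = 350/207 in (≈ 1.691 in)
Ia = 0.2·(350/207) = 70/207 in ≈ 0.338 in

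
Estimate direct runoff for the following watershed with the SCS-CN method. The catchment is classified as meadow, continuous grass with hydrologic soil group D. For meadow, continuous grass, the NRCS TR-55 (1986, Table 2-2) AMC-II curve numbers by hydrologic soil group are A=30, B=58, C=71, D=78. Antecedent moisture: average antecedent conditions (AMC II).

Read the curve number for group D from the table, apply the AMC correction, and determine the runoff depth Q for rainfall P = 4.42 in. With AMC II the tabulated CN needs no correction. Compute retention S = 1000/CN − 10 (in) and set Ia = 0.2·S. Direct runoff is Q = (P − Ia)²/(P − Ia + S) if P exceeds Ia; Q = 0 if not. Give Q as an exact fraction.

NRCS table: meadow, continuous grass, soil group D → CN(II) = 78
Average conditions: CN = 78 (no AMC adjustment).
Retention S: 1000/CN − 10 with CN=78.000 → S = 110/39 ≈ 2.821 in
Initial abstraction Ia = S/5 = (110/39)/5 = 22/39 ≈ 0.564 in
Since P=4.420 > Ia=0.564: effective rainfall P−Ia = 7519/1950 in
Q = (7519/1950)²/((7519/1950) + 110/39) = (56535361/3802500)/(13019/1950) = 56535361/25387050 in ≈ 2.227 in

Q = 56535361/25387050 in ≈ 2.227 in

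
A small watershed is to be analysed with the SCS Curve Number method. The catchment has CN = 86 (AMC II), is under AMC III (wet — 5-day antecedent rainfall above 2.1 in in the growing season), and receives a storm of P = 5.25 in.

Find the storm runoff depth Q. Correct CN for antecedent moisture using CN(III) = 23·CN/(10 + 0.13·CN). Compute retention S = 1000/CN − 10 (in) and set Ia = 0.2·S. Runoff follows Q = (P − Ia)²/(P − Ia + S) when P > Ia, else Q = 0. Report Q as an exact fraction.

Q = 58343383/13003372 in ≈ 4.487 in

Wet (AMC III): CN(III) = 23·86/(10 + 0.13·86) = 1978/(1059/50) = 98900/1059 ≈ 93.390
Retention S: 1000/CN − 10 with CN=93.390 → S = 700/989 ≈ 0.708 in
Initial abstraction Ia = S/5 = (700/989)/5 = 140/989 ≈ 0.142 in
Since P=5.250 > Ia=0.142: effective rainfall P−Ia = 20209/3956 in
Q: (20209/3956)² ÷ (23009/3956) = 58343383/13003372 in (≈ 4.487 in)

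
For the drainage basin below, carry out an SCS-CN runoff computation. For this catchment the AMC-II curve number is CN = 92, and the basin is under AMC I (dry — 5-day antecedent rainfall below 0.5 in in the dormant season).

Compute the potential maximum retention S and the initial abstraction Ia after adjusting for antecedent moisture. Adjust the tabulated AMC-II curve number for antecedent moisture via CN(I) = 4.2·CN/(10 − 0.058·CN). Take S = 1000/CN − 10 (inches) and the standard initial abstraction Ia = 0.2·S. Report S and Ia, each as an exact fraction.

Adjust CN=92 to AMC I: 4.2·92/(10 − 0.058·92) → (1932/5) ÷ (583/125) = 48300/583 ≈ 82.847
Retention S: 1000/CN − 10 with CN=82.847 → S = 1000/483 ≈ 2.070 in
Initial abstraction Ia = S/5 = (1000/483)/5 = 200/483 ≈ 0.414 in

S = 1000/483 in ≈ 2.070 in; Ia = 200/483 in ≈ 0.414 in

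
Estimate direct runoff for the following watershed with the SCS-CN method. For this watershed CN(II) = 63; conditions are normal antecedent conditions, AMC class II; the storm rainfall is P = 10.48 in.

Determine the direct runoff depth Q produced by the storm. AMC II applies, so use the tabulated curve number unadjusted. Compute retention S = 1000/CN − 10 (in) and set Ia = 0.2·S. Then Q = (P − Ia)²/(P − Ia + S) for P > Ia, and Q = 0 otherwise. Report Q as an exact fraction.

Average conditions: CN = 63 (no AMC adjustment).
Retention S: 1000/CN − 10 with CN=63.000 → S = 370/63 ≈ 5.873 in
Ia = 0.2S: 0.2·5.873 = 1.175 in (exactly 74/63)
Excess rainfall: 10.480 − 1.175 = 9.305 in; P > Ia so Q > 0
Runoff Q = (P−Ia)²/(P−Ia+S) = (9.305)²/(9.305+5.873) = 107399168/18825975 ≈ 5.705 in

Q = 107399168/18825975 in ≈ 5.705 in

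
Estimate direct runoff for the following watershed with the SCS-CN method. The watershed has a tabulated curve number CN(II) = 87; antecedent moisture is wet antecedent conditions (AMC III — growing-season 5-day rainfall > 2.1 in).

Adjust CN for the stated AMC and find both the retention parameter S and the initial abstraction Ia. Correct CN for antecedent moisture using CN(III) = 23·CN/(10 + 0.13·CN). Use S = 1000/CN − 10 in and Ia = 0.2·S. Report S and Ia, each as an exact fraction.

Wet (AMC III): CN(III) = 23·87/(10 + 0.13·87) = 2001/(2131/100) = 200100/2131 ≈ 93.900
S = 1000/(200100/2131) − 10 = 1300/2001 in ≈ 0.650 in
Ia = 0.2·(1300/2001) = 260/2001 in ≈ 0.130 in

S = 1300/2001 in ≈ 0.650 in; Ia = 260/2001 in ≈ 0.130 in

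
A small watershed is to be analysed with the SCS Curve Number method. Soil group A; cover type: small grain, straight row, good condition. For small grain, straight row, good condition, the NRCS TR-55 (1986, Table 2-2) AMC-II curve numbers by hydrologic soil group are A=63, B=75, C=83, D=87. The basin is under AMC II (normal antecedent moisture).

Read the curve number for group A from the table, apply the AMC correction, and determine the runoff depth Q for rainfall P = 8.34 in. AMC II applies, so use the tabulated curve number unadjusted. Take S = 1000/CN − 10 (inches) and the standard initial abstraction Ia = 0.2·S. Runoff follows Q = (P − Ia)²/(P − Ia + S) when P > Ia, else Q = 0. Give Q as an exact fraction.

Q = 509450041/129373650 in ≈ 3.938 in

NRCS table: small grain, straight row, good condition, soil group A → CN(II) = 63
Average conditions: CN = 63 (no AMC adjustment).
Retention S: 1000/CN − 10 with CN=63.000 → S = 370/63 ≈ 5.873 in
Initial abstraction Ia = S/5 = (370/63)/5 = 74/63 ≈ 1.175 in
Excess rainfall: 8.340 − 1.175 = 7.165 in; P > Ia so Q > 0
Q = (22571/3150)²/((22571/3150) + 370/63) = (509450041/9922500)/(41071/3150) = 509450041/129373650 in ≈ 3.938 in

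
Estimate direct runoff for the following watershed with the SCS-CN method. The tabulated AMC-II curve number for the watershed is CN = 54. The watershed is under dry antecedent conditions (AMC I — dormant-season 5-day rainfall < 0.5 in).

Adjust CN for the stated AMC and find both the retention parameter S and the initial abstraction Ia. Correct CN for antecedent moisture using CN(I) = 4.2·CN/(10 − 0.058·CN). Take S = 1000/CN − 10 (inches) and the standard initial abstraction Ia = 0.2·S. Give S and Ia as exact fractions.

CN(I) from CN(II)=54: (4.2·54)/(10 − 0.058·54) = 56700/1717 ≈ 33.023
Retention S: 1000/CN − 10 with CN=33.023 → S = 11500/567 ≈ 20.282 in
Ia = 0.2S: 0.2·20.282 = 4.056 in (exactly 2300/567)

S = 11500/567 in ≈ 20.282 in; Ia = 2300/567 in ≈ 4.056 in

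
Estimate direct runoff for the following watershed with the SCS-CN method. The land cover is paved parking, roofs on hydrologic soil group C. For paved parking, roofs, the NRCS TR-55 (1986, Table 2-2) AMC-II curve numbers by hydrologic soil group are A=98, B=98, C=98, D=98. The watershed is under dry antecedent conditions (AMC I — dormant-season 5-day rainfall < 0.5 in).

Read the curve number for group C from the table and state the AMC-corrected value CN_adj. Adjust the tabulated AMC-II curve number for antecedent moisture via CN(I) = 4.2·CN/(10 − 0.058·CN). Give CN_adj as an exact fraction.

NRCS table: paved parking, roofs, soil group C → CN(II) = 98
Adjust CN=98 to AMC I: 4.2·98/(10 − 0.058·98) → (2058/5) ÷ (1079/250) = 102900/1079 ≈ 95.366

CN_adj = 102900/1079 ≈ 95.366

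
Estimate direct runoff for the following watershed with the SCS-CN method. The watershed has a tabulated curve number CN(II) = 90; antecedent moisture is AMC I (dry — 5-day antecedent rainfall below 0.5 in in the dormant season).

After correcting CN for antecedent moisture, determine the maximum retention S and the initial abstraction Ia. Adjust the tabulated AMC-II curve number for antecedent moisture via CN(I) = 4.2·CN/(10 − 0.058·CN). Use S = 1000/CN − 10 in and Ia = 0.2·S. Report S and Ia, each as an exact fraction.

S = 500/189 in ≈ 2.646 in; Ia = 100/189 in ≈ 0.529 in

Adjust CN=90 to AMC I: 4.2·90/(10 − 0.058·90) → 378 ÷ (239/50) = 18900/239 ≈ 79.079
S = 1000/(18900/239) − 10 = 500/189 in ≈ 2.646 in
Ia = 0.2S: 0.2·2.646 = 0.529 in (exactly 100/189)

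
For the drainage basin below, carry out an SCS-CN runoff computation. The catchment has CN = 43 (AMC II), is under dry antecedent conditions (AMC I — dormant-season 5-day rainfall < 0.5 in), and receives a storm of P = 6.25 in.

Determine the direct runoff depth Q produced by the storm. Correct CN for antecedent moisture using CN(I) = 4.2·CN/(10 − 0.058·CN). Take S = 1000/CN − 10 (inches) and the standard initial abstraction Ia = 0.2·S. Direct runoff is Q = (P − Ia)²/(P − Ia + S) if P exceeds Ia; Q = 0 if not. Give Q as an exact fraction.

Q = 0 in ≈ 0.000 in

Dry (AMC I): CN(I) = 4.2·43/(10 − 0.058·43) = (903/5)/(3753/500) = 30100/1251 ≈ 24.061
S = 1000/(30100/1251) − 10 = 9500/301 in ≈ 31.561 in
Initial abstraction Ia = S/5 = (9500/301)/5 = 1900/301 ≈ 6.312 in
P = 6.250 ≤ Ia = 6.312 in: entire storm abstracted, Q = 0.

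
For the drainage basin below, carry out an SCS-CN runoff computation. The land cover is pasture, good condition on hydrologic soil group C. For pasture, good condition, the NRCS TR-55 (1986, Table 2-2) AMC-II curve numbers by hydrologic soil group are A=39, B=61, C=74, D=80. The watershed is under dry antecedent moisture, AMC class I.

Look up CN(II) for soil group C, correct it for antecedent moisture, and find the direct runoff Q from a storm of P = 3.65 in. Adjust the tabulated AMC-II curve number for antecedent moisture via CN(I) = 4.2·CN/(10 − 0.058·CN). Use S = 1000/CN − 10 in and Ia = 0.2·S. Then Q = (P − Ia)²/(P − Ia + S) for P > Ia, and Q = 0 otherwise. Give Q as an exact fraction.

Q = 943779841/2497604340 in ≈ 0.378 in

NRCS table: pasture, good condition, soil group C → CN(II) = 74
CN(I) from CN(II)=74: (4.2·74)/(10 − 0.058·74) = 77700/1427 ≈ 54.450
S = 1000/(77700/1427) − 10 = 6500/777 in ≈ 8.366 in
Ia = 0.2·(6500/777) = 1300/777 in ≈ 1.673 in
Excess rainfall: 3.650 − 1.673 = 1.977 in; P > Ia so Q > 0
Runoff Q = (P−Ia)²/(P−Ia+S) = (1.977)²/(1.977+8.366) = 943779841/2497604340 ≈ 0.378 in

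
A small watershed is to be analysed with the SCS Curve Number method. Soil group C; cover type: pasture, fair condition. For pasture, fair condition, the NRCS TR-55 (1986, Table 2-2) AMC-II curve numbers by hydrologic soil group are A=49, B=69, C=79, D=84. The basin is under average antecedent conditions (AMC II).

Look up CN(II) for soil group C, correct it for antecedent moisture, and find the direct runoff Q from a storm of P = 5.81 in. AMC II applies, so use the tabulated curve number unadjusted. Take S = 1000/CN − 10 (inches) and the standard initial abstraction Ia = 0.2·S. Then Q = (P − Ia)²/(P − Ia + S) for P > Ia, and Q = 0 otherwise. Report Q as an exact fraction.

NRCS table: pasture, fair condition, soil group C → CN(II) = 79
Average conditions: CN = 79 (no AMC adjustment).
Max retention: S = 1000/79 − 10 = 210/79 in (≈ 2.658 in)
Ia = 0.2S: 0.2·2.658 = 0.532 in (exactly 42/79)
P − Ia = 5.810 − 0.532 = 41699/7900 ≈ 5.278 in (> 0, runoff occurs)
Runoff Q = (P−Ia)²/(P−Ia+S) = (5.278)²/(5.278+2.658) = 248400943/70760300 ≈ 3.510 in

Q = 248400943/70760300 in ≈ 3.510 in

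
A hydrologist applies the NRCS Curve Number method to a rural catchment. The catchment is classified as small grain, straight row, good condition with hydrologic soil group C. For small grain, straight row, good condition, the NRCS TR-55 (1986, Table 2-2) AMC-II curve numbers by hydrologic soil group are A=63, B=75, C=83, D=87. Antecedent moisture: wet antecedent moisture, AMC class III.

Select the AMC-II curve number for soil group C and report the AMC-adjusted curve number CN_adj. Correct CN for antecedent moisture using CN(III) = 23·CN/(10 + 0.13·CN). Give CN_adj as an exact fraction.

CN_adj = 190900/2079 ≈ 91.823

NRCS table: small grain, straight row, good condition, soil group C → CN(II) = 83
CN(III) from CN(II)=83: (23·83)/(10 + 0.13·83) = 190900/2079 ≈ 91.823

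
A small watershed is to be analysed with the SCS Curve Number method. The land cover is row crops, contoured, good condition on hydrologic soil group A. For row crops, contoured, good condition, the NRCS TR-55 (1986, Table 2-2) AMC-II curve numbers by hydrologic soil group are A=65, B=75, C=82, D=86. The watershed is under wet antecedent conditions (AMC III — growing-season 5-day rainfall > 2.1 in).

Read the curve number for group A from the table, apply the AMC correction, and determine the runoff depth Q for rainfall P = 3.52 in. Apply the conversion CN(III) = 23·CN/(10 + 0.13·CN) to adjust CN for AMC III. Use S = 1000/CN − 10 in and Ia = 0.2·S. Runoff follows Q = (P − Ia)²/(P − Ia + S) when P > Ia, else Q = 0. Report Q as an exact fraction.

NRCS table: row crops, contoured, good condition, soil group A → CN(II) = 65
Adjust CN=65 to AMC III: 23·65/(10 + 0.13·65) → 1495 ÷ (369/20) = 29900/369 ≈ 81.030
Max retention: S = 1000/(29900/369) − 10 = 700/299 in (≈ 2.341 in)
Initial abstraction Ia = S/5 = (700/299)/5 = 140/299 ≈ 0.468 in
Since P=3.520 > Ia=0.468: effective rainfall P−Ia = 22812/7475 in
Q: (22812/7475)² ÷ (40312/7475) = 65048418/37666525 in (≈ 1.727 in)

Q = 65048418/37666525 in ≈ 1.727 in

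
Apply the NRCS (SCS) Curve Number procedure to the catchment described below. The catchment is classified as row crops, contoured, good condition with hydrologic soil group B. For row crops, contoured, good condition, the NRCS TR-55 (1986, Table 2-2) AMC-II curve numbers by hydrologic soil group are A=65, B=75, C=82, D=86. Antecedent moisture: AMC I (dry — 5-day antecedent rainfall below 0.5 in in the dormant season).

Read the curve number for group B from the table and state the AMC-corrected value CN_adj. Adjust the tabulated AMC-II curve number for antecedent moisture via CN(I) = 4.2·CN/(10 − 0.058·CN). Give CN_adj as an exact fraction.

NRCS table: row crops, contoured, good condition, soil group B → CN(II) = 75
CN(I) from CN(II)=75: (4.2·75)/(10 − 0.058·75) = 6300/113 ≈ 55.752

CN_adj = 6300/113 ≈ 55.752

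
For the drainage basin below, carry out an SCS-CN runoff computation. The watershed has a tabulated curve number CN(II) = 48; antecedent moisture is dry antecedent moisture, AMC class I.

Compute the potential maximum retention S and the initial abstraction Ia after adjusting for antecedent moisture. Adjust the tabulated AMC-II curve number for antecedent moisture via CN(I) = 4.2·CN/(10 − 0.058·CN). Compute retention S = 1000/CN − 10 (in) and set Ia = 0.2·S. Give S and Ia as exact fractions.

S = 1625/63 in ≈ 25.794 in; Ia = 325/63 in ≈ 5.159 in

Dry (AMC I): CN(I) = 4.2·48/(10 − 0.058·48) = (1008/5)/(902/125) = 12600/451 ≈ 27.938
S = 1000/(12600/451) − 10 = 1625/63 in ≈ 25.794 in
Ia = 0.2·(1625/63) = 325/63 in ≈ 5.159 in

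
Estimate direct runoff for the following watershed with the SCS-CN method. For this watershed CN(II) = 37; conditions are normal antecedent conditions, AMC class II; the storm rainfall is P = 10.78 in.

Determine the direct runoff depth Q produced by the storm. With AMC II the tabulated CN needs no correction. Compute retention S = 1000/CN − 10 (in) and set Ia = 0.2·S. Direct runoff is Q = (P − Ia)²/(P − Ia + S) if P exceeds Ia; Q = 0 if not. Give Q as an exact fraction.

Q = 26590207/11930650 in ≈ 2.229 in

CN(II) = 37; AMC II needs no correction.
S = 1000/37 − 10 = 630/37 in ≈ 17.027 in
Ia = 0.2·(630/37) = 126/37 in ≈ 3.405 in
Since P=10.780 > Ia=3.405: effective rainfall P−Ia = 13643/1850 in
Q = (13643/1850)²/((13643/1850) + 630/37) = (186131449/3422500)/(45143/1850) = 26590207/11930650 in ≈ 2.229 in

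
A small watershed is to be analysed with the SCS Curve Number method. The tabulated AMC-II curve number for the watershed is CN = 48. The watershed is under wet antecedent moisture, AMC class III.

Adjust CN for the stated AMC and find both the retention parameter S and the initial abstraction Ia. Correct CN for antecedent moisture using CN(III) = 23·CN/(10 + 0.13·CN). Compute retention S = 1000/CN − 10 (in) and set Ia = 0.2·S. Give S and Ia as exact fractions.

Adjust CN=48 to AMC III: 23·48/(10 + 0.13·48) → 1104 ÷ (406/25) = 13800/203 ≈ 67.980
Retention S: 1000/CN − 10 with CN=67.980 → S = 325/69 ≈ 4.710 in
Ia = 0.2S: 0.2·4.710 = 0.942 in (exactly 65/69)

S = 325/69 in ≈ 4.710 in; Ia = 65/69 in ≈ 0.942 in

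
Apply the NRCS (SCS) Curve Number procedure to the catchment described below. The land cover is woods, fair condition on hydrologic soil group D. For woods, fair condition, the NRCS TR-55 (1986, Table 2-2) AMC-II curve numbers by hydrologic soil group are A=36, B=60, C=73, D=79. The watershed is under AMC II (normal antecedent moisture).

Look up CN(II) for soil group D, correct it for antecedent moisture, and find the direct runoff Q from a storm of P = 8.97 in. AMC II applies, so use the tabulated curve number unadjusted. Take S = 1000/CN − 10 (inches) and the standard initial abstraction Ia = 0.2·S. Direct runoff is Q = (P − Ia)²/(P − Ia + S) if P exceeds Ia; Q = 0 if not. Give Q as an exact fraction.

Q = 1481318523/230845900 in ≈ 6.417 in

NRCS table: woods, fair condition, soil group D → CN(II) = 79
Average conditions: CN = 79 (no AMC adjustment).
S = 1000/79 − 10 = 210/79 in ≈ 2.658 in
Ia = 0.2S: 0.2·2.658 = 0.532 in (exactly 42/79)
P − Ia = 8.970 − 0.532 = 66663/7900 ≈ 8.438 in (> 0, runoff occurs)
Q: (66663/7900)² ÷ (87663/7900) = 1481318523/230845900 in (≈ 6.417 in)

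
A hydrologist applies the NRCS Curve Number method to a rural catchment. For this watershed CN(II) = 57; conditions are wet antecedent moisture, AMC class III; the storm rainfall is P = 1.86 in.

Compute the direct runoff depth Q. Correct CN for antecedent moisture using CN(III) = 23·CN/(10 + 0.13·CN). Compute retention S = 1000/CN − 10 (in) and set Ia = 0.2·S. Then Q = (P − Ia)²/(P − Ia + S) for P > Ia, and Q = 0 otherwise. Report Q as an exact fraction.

Q = 6228839929/19266652650 in ≈ 0.323 in

CN(III) from CN(II)=57: (23·57)/(10 + 0.13·57) = 131100/1741 ≈ 75.302
S = 1000/(131100/1741) − 10 = 4300/1311 in ≈ 3.280 in
Initial abstraction Ia = S/5 = (4300/1311)/5 = 860/1311 ≈ 0.656 in
Excess rainfall: 1.860 − 0.656 = 1.204 in; P > Ia so Q > 0
Q = (78923/65550)²/((78923/65550) + 4300/1311) = (6228839929/4296802500)/(293923/65550) = 6228839929/19266652650 in ≈ 0.323 in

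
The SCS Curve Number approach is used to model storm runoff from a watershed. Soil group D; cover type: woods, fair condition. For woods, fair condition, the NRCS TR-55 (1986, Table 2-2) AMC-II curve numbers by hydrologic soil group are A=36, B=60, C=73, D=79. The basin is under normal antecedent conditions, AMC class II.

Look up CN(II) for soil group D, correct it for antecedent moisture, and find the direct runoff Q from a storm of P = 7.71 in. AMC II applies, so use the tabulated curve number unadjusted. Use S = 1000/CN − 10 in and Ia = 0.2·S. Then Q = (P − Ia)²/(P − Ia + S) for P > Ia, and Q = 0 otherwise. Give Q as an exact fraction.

NRCS table: woods, fair condition, soil group D → CN(II) = 79
AMC II — tabulated CN = 79 applies directly.
Retention S: 1000/CN − 10 with CN=79.000 → S = 210/79 ≈ 2.658 in
Initial abstraction Ia = S/5 = (210/79)/5 = 42/79 ≈ 0.532 in
P − Ia = 7.710 − 0.532 = 56709/7900 ≈ 7.178 in (> 0, runoff occurs)
Q = (56709/7900)²/((56709/7900) + 210/79) = (3215910681/62410000)/(77709/7900) = 1071970227/204633700 in ≈ 5.238 in

Q = 1071970227/204633700 in ≈ 5.238 in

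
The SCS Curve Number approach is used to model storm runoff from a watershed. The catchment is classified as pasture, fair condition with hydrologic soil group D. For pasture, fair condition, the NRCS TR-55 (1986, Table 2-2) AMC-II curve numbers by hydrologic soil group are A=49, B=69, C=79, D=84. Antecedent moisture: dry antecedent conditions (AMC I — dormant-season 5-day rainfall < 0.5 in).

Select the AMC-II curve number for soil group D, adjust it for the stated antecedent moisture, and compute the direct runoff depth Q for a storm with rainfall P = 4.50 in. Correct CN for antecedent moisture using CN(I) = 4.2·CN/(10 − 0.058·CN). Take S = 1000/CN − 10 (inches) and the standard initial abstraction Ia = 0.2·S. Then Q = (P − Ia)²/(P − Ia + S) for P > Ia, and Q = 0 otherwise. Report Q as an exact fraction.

NRCS table: pasture, fair condition, soil group D → CN(II) = 84
Adjust CN=84 to AMC I: 4.2·84/(10 − 0.058·84) → (1764/5) ÷ (641/125) = 44100/641 ≈ 68.799
Max retention: S = 1000/(44100/641) − 10 = 2000/441 in (≈ 4.535 in)
Ia = 0.2S: 0.2·4.535 = 0.907 in (exactly 400/441)
P − Ia = 4.500 − 0.907 = 3169/882 ≈ 3.593 in (> 0, runoff occurs)
Q = (3169/882)²/((3169/882) + 2000/441) = (10042561/777924)/(7169/882) = 10042561/6323058 in ≈ 1.588 in

Q = 10042561/6323058 in ≈ 1.588 in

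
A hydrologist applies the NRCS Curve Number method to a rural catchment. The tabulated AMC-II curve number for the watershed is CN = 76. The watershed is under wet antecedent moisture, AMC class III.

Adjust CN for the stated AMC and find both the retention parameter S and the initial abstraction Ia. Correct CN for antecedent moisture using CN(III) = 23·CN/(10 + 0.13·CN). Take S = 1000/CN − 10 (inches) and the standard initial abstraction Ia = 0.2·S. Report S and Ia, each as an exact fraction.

S = 600/437 in ≈ 1.373 in; Ia = 120/437 in ≈ 0.275 in

Wet (AMC III): CN(III) = 23·76/(10 + 0.13·76) = 1748/(497/25) = 43700/497 ≈ 87.928
Retention S: 1000/CN − 10 with CN=87.928 → S = 600/437 ≈ 1.373 in
Ia = 0.2S: 0.2·1.373 = 0.275 in (exactly 120/437)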